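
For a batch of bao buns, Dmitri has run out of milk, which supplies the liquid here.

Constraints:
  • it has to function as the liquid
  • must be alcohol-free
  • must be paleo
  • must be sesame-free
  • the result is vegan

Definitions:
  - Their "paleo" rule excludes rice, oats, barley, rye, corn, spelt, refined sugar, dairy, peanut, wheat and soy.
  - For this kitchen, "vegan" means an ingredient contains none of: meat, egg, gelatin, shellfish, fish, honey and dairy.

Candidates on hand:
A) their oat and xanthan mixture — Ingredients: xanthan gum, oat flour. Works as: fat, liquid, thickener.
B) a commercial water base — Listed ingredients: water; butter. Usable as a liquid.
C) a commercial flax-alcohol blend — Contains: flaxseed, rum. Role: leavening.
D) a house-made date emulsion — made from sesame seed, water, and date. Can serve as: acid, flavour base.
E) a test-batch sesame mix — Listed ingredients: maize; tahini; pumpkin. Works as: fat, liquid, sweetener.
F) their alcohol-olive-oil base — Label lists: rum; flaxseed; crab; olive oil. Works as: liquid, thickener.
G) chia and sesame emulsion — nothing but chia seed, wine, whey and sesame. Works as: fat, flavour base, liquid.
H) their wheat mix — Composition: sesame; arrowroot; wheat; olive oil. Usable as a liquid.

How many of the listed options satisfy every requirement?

A: has oat flour, so not paleo — no
B: has butter, so not paleo; has butter, so not vegan — out
C: not usable as a liquid; has rum, so not alcohol-free — no
D: not usable as a liquid; has sesame seed, so not sesame-free — no
E: has maize, so not paleo; has tahini, so not sesame-free — no
F: has crab, so not vegan; has rum, so not alcohol-free — no
G: has whey, so not paleo; has whey, so not vegan (and 2 more) — reject
H: has wheat, so not paleo; has sesame, so not sesame-free — out

0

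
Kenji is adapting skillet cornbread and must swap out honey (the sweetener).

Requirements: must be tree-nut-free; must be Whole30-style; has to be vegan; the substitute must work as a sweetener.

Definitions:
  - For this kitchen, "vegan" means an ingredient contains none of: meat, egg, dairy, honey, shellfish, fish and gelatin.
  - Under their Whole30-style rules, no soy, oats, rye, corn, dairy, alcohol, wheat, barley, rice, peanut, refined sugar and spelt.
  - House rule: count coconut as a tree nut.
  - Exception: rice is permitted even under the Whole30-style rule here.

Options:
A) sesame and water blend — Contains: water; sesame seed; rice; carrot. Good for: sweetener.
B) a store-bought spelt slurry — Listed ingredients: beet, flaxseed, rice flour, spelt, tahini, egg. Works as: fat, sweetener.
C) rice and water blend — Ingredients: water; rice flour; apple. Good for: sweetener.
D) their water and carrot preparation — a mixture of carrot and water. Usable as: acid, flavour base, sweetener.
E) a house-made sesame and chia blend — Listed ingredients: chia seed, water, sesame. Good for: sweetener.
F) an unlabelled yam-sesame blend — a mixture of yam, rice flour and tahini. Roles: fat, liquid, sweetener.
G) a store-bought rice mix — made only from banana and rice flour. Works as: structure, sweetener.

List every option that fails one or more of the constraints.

B

A: rice is permitted under the Whole30-style carve-out; nothing else excluded — keep
B: has egg, so not vegan; has spelt, so not Whole30-style — no
C: rice is permitted under the Whole30-style carve-out; nothing else excluded — OK
D: Whole30-style, vegan — keep
E: works as a sweetener, Whole30-style, tree-nut-free — keep
F: rice is permitted under the Whole30-style carve-out; nothing else excluded — OK
G: rice is permitted under the Whole30-style carve-out; nothing else excluded — keep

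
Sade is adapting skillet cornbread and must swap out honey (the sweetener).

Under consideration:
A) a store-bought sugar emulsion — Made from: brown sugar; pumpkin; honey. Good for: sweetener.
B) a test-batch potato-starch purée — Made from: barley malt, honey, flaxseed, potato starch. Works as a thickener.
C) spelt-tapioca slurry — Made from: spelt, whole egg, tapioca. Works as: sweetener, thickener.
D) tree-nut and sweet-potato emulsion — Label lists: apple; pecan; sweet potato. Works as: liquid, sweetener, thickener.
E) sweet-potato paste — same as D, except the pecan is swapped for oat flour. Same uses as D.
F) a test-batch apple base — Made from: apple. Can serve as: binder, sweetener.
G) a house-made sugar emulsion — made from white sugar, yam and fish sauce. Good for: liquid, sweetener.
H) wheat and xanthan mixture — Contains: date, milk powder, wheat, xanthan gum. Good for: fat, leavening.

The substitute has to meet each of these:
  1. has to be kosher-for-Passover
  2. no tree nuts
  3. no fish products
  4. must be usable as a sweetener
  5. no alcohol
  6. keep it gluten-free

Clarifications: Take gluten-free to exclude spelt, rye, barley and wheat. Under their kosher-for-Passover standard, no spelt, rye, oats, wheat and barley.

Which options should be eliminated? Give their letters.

A: only honey, brown sugar, and pumpkin; none excluded — valid
B: not usable as a sweetener; has barley malt, so not gluten-free (and 1 more) — out
C: has spelt, so not gluten-free; has spelt, so not kosher-for-Passover — no
D: has pecan, so not tree-nut-free — out
E: has oat flour, so not kosher-for-Passover — no
F: no tree nuts, no alcohol — keep
G: has fish sauce, so not fish-free — no
H: not usable as a sweetener; has wheat, so not gluten-free (and 1 more) — out

B, C, D, E, G, H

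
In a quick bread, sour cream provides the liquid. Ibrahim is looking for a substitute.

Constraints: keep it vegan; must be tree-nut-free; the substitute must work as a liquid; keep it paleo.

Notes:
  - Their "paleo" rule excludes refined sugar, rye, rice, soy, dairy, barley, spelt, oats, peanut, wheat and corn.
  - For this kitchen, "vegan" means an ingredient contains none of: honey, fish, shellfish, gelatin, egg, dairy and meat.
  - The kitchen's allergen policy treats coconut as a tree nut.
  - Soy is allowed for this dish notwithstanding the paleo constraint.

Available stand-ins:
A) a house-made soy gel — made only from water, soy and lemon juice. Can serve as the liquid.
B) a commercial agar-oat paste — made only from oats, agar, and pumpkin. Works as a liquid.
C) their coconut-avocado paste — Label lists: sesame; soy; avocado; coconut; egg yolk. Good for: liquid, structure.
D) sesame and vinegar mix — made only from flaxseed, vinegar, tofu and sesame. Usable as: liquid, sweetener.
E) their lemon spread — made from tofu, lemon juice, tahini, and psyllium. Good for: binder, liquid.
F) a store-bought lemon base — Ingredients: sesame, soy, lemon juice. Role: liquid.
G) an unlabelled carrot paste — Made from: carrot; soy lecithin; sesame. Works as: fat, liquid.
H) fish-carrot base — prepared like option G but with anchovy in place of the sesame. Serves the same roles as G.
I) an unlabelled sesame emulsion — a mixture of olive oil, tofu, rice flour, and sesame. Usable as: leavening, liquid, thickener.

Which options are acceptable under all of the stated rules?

A, D, E, F, G

A: soy is permitted under the paleo carve-out; nothing else excluded — keep
B: has oats, so not paleo — out
C: has egg yolk, so not vegan; has coconut, so not tree-nut-free — no
D: soy is permitted under the paleo carve-out; nothing else excluded — valid
E: soy is permitted under the paleo carve-out; nothing else excluded — OK
F: soy is permitted under the paleo carve-out; nothing else excluded — keep
G: soy is permitted under the paleo carve-out; nothing else excluded — OK
H: has anchovy, so not vegan — reject
I: has rice flour, so not paleo — no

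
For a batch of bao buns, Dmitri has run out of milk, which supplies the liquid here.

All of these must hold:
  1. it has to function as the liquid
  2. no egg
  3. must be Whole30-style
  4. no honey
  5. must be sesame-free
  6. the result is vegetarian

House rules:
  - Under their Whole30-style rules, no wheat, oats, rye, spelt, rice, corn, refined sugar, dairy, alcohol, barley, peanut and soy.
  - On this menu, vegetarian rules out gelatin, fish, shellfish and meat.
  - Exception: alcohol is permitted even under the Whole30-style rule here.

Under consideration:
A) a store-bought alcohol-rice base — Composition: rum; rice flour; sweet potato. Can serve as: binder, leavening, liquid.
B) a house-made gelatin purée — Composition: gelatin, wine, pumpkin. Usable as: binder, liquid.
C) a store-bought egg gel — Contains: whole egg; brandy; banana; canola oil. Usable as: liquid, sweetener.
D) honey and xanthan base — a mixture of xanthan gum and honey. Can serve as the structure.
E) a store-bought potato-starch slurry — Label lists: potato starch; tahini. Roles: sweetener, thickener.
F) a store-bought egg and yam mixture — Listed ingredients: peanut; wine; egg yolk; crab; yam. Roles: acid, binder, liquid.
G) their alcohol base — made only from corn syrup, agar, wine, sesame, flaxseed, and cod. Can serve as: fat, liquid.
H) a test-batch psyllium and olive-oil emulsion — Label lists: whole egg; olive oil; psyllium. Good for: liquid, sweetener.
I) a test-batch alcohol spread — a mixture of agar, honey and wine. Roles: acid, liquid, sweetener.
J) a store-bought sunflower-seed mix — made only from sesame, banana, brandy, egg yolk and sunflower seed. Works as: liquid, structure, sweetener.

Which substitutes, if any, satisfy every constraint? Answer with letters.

none

A: has rice flour, so not Whole30-style — no
B: has gelatin, so not vegetarian — no
C: has whole egg, so not egg-free — reject
D: not usable as a liquid; has honey, so not honey-free — reject
E: not usable as a liquid; has tahini, so not sesame-free — reject
F: has peanut, so not Whole30-style; has crab, so not vegetarian (and 1 more) — no
G: has corn syrup, so not Whole30-style; has cod, so not vegetarian (and 1 more) — reject
H: has whole egg, so not egg-free — out
I: has honey, so not honey-free — reject
J: has egg yolk, so not egg-free; has sesame, so not sesame-free — out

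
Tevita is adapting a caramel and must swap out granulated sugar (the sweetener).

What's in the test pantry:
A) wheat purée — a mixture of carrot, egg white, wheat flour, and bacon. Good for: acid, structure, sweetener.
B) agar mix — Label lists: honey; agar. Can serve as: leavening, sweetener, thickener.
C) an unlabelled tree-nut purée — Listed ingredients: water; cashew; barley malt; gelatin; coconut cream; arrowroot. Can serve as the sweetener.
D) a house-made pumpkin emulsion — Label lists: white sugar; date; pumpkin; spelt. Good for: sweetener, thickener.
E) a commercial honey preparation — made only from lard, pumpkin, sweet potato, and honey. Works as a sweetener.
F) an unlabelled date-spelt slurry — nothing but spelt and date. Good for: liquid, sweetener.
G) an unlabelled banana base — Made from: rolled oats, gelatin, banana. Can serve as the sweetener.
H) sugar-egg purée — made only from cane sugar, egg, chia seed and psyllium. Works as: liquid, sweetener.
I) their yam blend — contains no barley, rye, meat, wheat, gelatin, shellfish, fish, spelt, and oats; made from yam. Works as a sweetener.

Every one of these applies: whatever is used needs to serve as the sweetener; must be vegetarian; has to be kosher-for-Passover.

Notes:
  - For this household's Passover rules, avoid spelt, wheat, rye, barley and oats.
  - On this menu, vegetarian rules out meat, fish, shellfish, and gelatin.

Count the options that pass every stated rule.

A: has wheat flour, so not kosher-for-Passover; has bacon, so not vegetarian — reject
B: nothing on the exclusion list — keep
C: has barley malt, so not kosher-for-Passover; has gelatin, so not vegetarian — no
D: has spelt, so not kosher-for-Passover — no
E: has lard, so not vegetarian — reject
F: has spelt, so not kosher-for-Passover — no
G: has rolled oats, so not kosher-for-Passover; has gelatin, so not vegetarian — out
H: works as a sweetener, kosher-for-Passover, vegetarian — valid
I: nothing on the exclusion list — valid

3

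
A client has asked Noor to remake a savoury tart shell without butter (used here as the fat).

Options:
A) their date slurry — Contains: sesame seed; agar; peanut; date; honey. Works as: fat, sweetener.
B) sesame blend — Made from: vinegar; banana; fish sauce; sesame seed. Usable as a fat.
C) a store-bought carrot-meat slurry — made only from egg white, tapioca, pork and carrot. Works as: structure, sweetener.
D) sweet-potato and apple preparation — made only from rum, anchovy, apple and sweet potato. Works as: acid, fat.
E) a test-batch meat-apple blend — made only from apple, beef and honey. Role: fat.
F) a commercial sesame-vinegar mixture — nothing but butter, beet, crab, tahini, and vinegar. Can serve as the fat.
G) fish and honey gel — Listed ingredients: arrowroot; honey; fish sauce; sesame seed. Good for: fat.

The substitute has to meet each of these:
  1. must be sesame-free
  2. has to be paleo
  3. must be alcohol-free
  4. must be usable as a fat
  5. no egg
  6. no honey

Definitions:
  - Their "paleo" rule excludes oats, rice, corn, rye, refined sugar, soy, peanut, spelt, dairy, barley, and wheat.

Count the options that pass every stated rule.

0

A: has peanut, so not paleo; has sesame seed, so not sesame-free (and 1 more) — out
B: has sesame seed, so not sesame-free — reject
C: not usable as a fat; has egg white, so not egg-free — out
D: has rum, so not alcohol-free — out
E: has honey, so not honey-free — no
F: has butter, so not paleo; has tahini, so not sesame-free — out
G: has sesame seed, so not sesame-free; has honey, so not honey-free — reject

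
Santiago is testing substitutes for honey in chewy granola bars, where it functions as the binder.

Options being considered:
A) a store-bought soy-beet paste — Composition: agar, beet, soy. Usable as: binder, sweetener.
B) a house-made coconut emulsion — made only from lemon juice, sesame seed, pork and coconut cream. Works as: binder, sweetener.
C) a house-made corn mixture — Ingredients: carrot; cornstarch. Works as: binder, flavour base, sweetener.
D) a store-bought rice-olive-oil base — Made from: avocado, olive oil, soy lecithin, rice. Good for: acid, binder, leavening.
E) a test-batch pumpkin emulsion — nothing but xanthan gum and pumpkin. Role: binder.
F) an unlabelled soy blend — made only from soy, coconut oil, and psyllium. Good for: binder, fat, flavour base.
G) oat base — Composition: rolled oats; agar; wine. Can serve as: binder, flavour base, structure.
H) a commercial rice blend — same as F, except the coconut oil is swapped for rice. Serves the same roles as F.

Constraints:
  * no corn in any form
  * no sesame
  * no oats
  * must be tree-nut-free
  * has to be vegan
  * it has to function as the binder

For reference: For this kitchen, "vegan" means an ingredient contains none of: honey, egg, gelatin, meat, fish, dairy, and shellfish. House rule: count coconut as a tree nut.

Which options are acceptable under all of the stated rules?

A, D, E, H

A: every rule checks out — OK
B: has pork, so not vegan; has coconut cream, so not tree-nut-free (and 1 more) — reject
C: has cornstarch, so not corn-free — out
D: every rule checks out — valid
E: all constraints satisfied — keep
F: has coconut oil, so not tree-nut-free — out
G: has rolled oats, so not oat-free — no
H: only rice, soy, and psyllium; none excluded — keep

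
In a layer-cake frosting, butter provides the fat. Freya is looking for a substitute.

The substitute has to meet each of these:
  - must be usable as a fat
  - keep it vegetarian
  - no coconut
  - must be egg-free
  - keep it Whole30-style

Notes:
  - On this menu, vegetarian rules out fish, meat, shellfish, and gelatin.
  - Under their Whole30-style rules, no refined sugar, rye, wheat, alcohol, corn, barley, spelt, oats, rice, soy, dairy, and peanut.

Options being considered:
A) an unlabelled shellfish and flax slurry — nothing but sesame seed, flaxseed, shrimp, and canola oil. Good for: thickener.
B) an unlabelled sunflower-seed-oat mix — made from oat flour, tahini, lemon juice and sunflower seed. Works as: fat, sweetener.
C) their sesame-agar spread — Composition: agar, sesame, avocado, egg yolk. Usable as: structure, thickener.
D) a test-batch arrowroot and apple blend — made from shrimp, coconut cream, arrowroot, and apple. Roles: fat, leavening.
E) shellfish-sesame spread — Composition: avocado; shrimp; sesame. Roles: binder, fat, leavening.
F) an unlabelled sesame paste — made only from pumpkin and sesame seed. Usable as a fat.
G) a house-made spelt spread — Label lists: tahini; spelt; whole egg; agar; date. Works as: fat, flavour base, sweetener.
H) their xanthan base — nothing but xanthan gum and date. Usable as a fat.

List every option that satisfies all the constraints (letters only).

A: not usable as a fat; has shrimp, so not vegetarian — out
B: has oat flour, so not Whole30-style — out
C: not usable as a fat; has egg yolk, so not egg-free — out
D: has shrimp, so not vegetarian; has coconut cream, so not coconut-free — no
E: has shrimp, so not vegetarian — reject
F: no coconut, Whole30-style — OK
G: has spelt, so not Whole30-style; has whole egg, so not egg-free — reject
H: every rule checks out — valid

F, H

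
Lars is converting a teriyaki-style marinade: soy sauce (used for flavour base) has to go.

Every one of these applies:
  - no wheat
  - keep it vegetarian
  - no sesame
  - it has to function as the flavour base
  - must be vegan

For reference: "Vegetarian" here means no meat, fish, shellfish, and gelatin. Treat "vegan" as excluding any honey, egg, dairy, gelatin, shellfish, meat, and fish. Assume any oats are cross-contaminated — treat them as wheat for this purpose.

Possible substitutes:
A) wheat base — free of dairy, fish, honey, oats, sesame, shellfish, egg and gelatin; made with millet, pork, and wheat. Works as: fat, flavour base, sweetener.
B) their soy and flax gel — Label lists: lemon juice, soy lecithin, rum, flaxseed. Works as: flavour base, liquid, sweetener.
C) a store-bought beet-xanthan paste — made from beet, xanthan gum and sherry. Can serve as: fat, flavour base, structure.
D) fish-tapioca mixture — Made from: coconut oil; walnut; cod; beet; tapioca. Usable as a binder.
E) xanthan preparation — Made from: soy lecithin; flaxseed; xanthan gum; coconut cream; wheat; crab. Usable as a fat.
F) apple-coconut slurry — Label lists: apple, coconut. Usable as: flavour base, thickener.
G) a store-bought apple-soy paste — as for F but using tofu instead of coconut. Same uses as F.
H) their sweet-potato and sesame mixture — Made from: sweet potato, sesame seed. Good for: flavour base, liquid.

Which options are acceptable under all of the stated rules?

A: has pork, so not vegetarian; has pork, so not vegan (and 1 more) — no
B: works as a flavour base, vegetarian, no sesame — OK
C: only sherry, xanthan gum, and beet; none excluded — OK
D: not usable as a flavour base; has cod, so not vegetarian (and 1 more) — reject
E: not usable as a flavour base; has crab, so not vegetarian (and 2 more) — reject
F: works as a flavour base, wheat-free, no sesame — valid
G: no sesame, wheat-free — valid
H: has sesame seed, so not sesame-free — out

B, C, F, G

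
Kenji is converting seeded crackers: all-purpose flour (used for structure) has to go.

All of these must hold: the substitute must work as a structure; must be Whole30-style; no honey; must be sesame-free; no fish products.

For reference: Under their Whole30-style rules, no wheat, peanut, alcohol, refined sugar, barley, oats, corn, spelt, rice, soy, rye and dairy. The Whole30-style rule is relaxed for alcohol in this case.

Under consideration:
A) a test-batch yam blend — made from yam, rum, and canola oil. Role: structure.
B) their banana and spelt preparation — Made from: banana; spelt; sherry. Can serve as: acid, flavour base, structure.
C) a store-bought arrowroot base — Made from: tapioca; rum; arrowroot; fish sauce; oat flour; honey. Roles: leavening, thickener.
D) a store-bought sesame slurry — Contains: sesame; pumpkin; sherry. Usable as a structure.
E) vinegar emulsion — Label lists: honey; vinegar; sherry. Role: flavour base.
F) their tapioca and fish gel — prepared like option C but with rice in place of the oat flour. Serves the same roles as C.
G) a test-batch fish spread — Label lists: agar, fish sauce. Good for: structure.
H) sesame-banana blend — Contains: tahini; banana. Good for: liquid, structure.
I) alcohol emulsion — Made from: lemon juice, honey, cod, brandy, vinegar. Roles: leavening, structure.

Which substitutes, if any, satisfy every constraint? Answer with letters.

A: alcohol is permitted under the Whole30-style carve-out; nothing else excluded — valid
B: has spelt, so not Whole30-style — reject
C: not usable as a structure; has oat flour, so not Whole30-style (and 2 more) — no
D: has sesame, so not sesame-free — no
E: not usable as a structure; has honey, so not honey-free — out
F: not usable as a structure; has rice, so not Whole30-style (and 2 more) — out
G: has fish sauce, so not fish-free — reject
H: has tahini, so not sesame-free — reject
I: has cod, so not fish-free; has honey, so not honey-free — no

A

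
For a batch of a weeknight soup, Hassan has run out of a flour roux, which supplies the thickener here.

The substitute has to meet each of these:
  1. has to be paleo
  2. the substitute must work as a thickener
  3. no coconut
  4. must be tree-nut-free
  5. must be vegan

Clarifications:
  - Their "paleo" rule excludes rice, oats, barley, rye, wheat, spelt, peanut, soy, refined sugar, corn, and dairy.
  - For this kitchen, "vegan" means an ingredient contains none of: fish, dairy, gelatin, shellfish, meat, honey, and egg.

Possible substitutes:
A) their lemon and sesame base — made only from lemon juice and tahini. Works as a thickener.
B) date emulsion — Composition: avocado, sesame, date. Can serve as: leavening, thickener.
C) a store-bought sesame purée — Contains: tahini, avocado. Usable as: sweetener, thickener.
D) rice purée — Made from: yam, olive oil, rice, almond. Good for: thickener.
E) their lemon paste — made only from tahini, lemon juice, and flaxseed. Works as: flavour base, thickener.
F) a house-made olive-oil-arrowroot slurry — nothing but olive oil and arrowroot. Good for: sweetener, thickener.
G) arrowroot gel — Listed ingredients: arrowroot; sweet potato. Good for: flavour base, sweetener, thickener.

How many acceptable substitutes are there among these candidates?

6

A: only tahini and lemon juice; none excluded — keep
B: nothing on the exclusion list — keep
C: only tahini and avocado; none excluded — valid
D: has rice, so not paleo; has almond, so not tree-nut-free — no
E: only tahini, lemon juice, and flaxseed; none excluded — valid
F: only olive oil and arrowroot; none excluded — OK
G: all constraints satisfied — OK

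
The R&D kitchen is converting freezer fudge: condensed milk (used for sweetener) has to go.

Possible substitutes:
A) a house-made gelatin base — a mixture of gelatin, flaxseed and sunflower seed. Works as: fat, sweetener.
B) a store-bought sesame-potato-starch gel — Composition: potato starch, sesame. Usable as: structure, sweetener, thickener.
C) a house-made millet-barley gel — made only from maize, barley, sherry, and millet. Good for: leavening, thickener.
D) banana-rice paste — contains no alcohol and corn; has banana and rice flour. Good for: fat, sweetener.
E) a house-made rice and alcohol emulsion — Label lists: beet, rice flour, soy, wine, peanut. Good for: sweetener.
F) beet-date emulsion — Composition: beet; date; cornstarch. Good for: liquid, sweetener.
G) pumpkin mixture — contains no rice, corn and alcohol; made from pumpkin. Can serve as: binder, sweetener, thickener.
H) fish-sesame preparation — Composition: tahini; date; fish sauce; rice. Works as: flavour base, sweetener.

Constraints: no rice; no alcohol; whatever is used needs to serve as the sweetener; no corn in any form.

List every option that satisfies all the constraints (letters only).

A, B, G

A: every rule checks out — keep
B: only sesame and potato starch; none excluded — valid
C: not usable as a sweetener; has maize, so not corn-free (and 1 more) — reject
D: has rice flour, so not rice-free — no
E: has rice flour, so not rice-free; has wine, so not alcohol-free — reject
F: has cornstarch, so not corn-free — no
G: no alcohol, no rice — valid
H: has rice, so not rice-free — reject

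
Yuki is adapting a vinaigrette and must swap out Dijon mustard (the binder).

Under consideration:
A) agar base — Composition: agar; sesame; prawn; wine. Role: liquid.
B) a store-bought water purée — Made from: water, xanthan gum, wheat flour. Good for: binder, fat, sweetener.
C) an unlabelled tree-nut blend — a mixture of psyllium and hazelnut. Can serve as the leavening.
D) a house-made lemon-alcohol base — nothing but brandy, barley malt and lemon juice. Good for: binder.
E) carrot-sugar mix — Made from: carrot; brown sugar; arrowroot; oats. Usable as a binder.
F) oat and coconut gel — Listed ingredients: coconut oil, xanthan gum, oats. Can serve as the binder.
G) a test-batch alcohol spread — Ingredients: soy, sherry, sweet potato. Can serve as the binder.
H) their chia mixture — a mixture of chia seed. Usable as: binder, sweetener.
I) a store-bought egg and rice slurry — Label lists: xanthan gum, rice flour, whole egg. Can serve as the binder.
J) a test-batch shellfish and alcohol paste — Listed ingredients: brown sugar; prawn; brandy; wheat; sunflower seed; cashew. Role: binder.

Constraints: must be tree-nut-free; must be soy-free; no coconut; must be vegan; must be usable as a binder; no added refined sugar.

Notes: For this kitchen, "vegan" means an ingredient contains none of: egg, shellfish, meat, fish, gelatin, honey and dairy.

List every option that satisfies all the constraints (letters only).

B, D, H

A: not usable as a binder; has prawn, so not vegan — no
B: all constraints satisfied — valid
C: not usable as a binder; has hazelnut, so not tree-nut-free — no
D: only brandy, barley malt, and lemon juice; none excluded — keep
E: has brown sugar, so not no-added-sugar — reject
F: has coconut oil, so not coconut-free — out
G: has soy, so not soy-free — out
H: only chia seed; none excluded — keep
I: has whole egg, so not vegan — reject
J: has prawn, so not vegan; has cashew, so not tree-nut-free (and 1 more) — reject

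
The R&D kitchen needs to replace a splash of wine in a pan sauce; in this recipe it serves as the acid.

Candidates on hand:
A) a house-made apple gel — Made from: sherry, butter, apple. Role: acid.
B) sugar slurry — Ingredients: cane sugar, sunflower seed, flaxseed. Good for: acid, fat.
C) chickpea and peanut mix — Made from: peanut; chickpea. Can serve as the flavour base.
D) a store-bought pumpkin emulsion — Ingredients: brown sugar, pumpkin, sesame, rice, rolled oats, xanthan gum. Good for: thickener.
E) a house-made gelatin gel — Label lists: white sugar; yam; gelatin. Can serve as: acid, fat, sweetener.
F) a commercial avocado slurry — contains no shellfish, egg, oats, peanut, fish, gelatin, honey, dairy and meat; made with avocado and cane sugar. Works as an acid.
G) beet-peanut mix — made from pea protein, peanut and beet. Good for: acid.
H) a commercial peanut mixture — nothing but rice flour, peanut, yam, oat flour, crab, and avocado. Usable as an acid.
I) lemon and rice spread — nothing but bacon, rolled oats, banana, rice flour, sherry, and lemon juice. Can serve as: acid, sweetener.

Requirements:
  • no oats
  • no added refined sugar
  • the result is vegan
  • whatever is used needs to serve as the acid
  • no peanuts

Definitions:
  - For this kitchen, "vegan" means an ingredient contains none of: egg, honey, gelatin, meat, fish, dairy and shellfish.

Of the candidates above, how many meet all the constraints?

A: has butter, so not vegan — no
B: has cane sugar, so not no-added-sugar — no
C: not usable as an acid; has peanut, so not peanut-free — reject
D: not usable as an acid; has brown sugar, so not no-added-sugar (and 1 more) — out
E: has gelatin, so not vegan; has white sugar, so not no-added-sugar — no
F: has cane sugar, so not no-added-sugar — out
G: has peanut, so not peanut-free — reject
H: has crab, so not vegan; has peanut, so not peanut-free (and 1 more) — out
I: has bacon, so not vegan; has rolled oats, so not oat-free — no

0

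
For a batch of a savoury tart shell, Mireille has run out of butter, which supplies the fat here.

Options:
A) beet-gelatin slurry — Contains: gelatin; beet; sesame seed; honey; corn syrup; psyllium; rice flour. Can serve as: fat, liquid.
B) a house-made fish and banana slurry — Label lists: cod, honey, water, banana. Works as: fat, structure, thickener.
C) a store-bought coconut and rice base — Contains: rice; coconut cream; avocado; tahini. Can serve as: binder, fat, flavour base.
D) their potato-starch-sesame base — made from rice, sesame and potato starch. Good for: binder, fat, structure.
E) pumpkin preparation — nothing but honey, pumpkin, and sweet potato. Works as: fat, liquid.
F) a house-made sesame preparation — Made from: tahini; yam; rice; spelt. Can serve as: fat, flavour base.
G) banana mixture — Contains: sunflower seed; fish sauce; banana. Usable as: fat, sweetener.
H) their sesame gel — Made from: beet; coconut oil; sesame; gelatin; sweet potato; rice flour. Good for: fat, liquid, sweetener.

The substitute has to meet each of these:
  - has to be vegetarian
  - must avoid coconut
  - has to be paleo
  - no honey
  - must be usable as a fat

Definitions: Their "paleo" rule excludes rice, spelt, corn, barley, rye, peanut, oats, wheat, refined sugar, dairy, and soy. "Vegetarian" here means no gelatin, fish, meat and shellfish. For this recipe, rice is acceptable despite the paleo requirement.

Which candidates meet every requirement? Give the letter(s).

D

A: has corn syrup, so not paleo; has gelatin, so not vegetarian (and 1 more) — out
B: has cod, so not vegetarian; has honey, so not honey-free — no
C: has coconut cream, so not coconut-free — no
D: rice is permitted under the paleo carve-out; nothing else excluded — OK
E: has honey, so not honey-free — out
F: has spelt, so not paleo — no
G: has fish sauce, so not vegetarian — no
H: has gelatin, so not vegetarian; has coconut oil, so not coconut-free — no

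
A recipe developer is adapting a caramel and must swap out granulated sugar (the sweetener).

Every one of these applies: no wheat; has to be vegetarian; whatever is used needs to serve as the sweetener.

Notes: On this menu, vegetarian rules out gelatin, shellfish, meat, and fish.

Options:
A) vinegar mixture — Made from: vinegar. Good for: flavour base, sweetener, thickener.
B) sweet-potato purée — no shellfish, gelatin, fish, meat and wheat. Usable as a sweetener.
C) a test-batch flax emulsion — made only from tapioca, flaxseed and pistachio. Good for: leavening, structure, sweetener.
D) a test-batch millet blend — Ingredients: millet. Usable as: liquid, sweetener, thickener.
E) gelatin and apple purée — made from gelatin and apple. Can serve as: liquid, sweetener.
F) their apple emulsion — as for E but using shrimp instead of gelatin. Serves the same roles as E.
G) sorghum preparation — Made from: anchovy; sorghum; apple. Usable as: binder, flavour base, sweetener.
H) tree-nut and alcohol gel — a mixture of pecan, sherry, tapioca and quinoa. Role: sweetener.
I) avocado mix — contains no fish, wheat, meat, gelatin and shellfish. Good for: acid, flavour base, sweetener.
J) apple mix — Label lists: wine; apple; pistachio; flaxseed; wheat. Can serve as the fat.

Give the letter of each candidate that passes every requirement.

A, B, C, D, H, I

A: nothing on the exclusion list — keep
B: every rule checks out — keep
C: all constraints satisfied — valid
D: works as a sweetener, no wheat, vegetarian — valid
E: has gelatin, so not vegetarian — no
F: has shrimp, so not vegetarian — no
G: has anchovy, so not vegetarian — no
H: works as a sweetener, vegetarian, no wheat — keep
I: nothing on the exclusion list — valid
J: not usable as a sweetener; has wheat, so not wheat-free — reject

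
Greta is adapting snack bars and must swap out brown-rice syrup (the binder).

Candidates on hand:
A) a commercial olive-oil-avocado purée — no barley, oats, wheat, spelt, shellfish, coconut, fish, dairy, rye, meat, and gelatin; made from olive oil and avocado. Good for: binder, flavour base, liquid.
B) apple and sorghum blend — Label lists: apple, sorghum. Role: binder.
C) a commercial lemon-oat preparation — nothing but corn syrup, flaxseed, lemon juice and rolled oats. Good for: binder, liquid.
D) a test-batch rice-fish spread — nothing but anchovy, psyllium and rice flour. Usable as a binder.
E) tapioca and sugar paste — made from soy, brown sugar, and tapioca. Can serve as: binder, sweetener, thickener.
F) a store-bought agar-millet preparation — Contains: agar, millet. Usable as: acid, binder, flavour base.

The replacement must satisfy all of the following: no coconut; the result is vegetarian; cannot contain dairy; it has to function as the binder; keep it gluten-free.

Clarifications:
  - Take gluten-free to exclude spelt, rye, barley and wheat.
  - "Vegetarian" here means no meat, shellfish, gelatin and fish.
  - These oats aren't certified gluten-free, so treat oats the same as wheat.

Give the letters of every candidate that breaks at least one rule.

A: all constraints satisfied — OK
B: works as a binder, gluten-free, no dairy — valid
C: has rolled oats, so not gluten-free — reject
D: has anchovy, so not vegetarian — reject
E: nothing on the exclusion list — OK
F: all constraints satisfied — keep

C, D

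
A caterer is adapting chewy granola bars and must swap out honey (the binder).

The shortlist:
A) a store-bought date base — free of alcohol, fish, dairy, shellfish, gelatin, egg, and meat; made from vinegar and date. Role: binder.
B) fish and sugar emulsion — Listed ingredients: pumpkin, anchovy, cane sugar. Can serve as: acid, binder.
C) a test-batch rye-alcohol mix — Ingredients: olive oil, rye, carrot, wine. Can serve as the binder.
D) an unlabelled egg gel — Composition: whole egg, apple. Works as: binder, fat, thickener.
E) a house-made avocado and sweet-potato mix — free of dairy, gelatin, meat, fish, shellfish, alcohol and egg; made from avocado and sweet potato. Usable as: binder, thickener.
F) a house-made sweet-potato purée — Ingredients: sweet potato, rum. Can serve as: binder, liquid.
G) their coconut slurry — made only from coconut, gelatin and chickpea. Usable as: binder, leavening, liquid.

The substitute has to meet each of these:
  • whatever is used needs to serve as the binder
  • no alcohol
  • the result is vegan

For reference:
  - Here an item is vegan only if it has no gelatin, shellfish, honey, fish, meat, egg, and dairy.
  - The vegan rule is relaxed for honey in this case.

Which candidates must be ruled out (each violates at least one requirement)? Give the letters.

A: all constraints satisfied — keep
B: has anchovy, so not vegan — out
C: has wine, so not alcohol-free — no
D: has whole egg, so not vegan — out
E: vegan, no alcohol — OK
F: has rum, so not alcohol-free — out
G: has gelatin, so not vegan — reject

B, C, D, F, G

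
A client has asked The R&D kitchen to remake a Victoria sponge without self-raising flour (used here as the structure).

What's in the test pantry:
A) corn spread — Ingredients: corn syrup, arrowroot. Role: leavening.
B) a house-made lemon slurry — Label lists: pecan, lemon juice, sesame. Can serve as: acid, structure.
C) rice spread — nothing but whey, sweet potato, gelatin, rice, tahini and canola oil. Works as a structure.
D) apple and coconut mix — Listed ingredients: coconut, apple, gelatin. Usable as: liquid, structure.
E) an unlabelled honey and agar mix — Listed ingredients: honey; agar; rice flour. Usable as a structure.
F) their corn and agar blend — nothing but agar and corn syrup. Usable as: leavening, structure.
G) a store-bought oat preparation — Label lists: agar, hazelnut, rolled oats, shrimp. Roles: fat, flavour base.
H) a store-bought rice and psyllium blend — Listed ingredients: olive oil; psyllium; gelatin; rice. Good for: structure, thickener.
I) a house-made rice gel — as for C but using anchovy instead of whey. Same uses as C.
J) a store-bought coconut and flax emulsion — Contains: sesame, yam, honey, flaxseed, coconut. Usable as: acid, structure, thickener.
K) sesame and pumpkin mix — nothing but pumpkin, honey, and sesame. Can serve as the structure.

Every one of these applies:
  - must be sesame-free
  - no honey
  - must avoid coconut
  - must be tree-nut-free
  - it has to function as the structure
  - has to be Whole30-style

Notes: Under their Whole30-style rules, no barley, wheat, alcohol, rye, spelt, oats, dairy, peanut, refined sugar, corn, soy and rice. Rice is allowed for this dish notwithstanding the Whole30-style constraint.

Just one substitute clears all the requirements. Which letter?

H

A: not usable as a structure; has corn syrup, so not Whole30-style — reject
B: has pecan, so not tree-nut-free; has sesame, so not sesame-free — reject
C: has whey, so not Whole30-style; has tahini, so not sesame-free — out
D: has coconut, so not coconut-free — reject
E: has honey, so not honey-free — no
F: has corn syrup, so not Whole30-style — reject
G: not usable as a structure; has rolled oats, so not Whole30-style (and 1 more) — reject
H: rice is permitted under the Whole30-style carve-out; nothing else excluded — OK
I: has tahini, so not sesame-free — reject
J: has sesame, so not sesame-free; has coconut, so not coconut-free (and 1 more) — no
K: has sesame, so not sesame-free; has honey, so not honey-free — no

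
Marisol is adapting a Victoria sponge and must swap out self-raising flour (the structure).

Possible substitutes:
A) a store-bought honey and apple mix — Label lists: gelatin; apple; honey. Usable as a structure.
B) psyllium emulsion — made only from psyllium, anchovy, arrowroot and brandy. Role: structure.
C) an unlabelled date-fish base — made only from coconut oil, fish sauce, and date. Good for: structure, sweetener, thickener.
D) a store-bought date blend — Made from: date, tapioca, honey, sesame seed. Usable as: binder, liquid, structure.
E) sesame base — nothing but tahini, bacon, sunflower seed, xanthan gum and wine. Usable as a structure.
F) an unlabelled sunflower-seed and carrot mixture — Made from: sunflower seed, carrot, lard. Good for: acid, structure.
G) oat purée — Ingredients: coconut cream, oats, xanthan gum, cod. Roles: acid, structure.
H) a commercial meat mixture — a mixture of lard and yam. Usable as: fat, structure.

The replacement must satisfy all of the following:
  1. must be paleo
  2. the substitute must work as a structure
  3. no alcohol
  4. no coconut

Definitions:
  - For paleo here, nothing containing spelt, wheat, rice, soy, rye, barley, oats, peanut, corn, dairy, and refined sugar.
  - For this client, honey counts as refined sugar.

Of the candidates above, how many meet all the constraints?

2

A: has honey, so not paleo — reject
B: has brandy, so not alcohol-free — no
C: has coconut oil, so not coconut-free — reject
D: has honey, so not paleo — out
E: has wine, so not alcohol-free — no
F: paleo, no alcohol — valid
G: has oats, so not paleo; has coconut cream, so not coconut-free — no
H: only lard and yam; none excluded — OK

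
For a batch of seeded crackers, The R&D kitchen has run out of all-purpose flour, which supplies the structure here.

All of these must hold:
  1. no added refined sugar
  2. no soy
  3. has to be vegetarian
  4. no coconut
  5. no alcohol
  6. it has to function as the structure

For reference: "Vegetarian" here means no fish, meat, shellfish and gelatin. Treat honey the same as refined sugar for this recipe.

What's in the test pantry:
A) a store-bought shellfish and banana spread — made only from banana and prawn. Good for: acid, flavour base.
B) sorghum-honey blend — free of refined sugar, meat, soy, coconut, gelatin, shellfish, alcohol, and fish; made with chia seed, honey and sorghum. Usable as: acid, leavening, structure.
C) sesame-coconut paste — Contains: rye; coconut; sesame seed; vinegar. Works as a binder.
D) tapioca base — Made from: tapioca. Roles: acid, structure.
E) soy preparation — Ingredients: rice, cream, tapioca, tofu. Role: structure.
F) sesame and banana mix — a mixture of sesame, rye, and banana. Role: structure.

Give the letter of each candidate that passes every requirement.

D, F

A: not usable as a structure; has prawn, so not vegetarian — out
B: has honey, so not no-added-sugar — no
C: not usable as a structure; has coconut, so not coconut-free — no
D: only tapioca; none excluded — valid
E: has tofu, so not soy-free — out
F: all constraints satisfied — valid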